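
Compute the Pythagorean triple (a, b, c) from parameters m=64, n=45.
(2071, 5760, 6121)

Euclid's formula: a = m² - n², b = 2mn, c = m² + n²
m = 64, n = 45
a = 64² - 45² = 4096 - 2025 = 2071
b = 2 × 64 × 45 = 5760
c = 64² + 45² = 4096 + 2025 = 6121
Verification: 2071² + 5760² = 4289041 + 33177600 = 37466641 = 6121² ✓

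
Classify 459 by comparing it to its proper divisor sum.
deficient

Proper divisors of 459: sum = 1 + 3 + 9 + 17 + 27 + 51 + 153 = 261
Since 261 < 459, 459 is deficient.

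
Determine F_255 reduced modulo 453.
307

Matrix identity: Q^n = [[F_(n+1), F_n], [F_n, F_(n-1)]] with Q = [[1,1],[1,0]].
n = 255 = 11111111₂. Square-and-multiply, entries mod 453:
Q^1 = [[1,1],[1,0]]
Q^3 = (Q^1)²·Q = [[3,2],[2,1]]
Q^7 = (Q^3)²·Q = [[21,13],[13,8]]
Q^15 = (Q^7)²·Q = [[81,157],[157,377]]
Q^31 = (Q^15)²·Q = [[285,406],[406,332]]
Q^63 = (Q^31)²·Q = [[75,82],[82,446]]
Q^127 = (Q^63)²·Q = [[258,118],[118,140]]
Q^255 = (Q^127)²·Q = [[159,307],[307,305]]
F_255 mod 453 = Q^255[0][1] = 307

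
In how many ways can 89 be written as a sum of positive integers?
49995925

p(n) counts ways to write n as a sum of positive integers (order ignored).
Euler's pentagonal recurrence: p(k) = p(k-1) + p(k-2) - p(k-5) - p(k-7) + p(k-12) + p(k-15) - ... (offsets j(3j∓1)/2, signs ++--, p(0)=1, p(<0)=0).
DP table for k = 0..88: p(0)=1, p(1)=1, p(2)=2, p(3)=3, p(4)=5, p(5)=7, p(6)=11, p(7)=15, p(8)=22, p(9)=30, p(10)=42, p(11)=56, p(12)=77, p(13)=101, p(14)=135, p(15)=176, p(16)=231, p(17)=297, p(18)=385, p(19)=490, p(20)=627, p(21)=792, p(22)=1002, p(23)=1255, p(24)=1575, p(25)=1958, p(26)=2436, p(27)=3010, p(28)=3718, p(29)=4565, p(30)=5604, p(31)=6842, p(32)=8349, p(33)=10143, p(34)=12310, p(35)=14883, p(36)=17977, p(37)=21637, p(38)=26015, p(39)=31185, p(40)=37338, p(41)=44583, p(42)=53174, p(43)=63261, p(44)=75175, p(45)=89134, p(46)=105558, p(47)=124754, p(48)=147273, p(49)=173525, p(50)=204226, p(51)=239943, p(52)=281589, p(53)=329931, p(54)=386155, p(55)=451276, p(56)=526823, p(57)=614154, p(58)=715220, p(59)=831820, p(60)=966467, p(61)=1121505, p(62)=1300156, p(63)=1505499, p(64)=1741630, p(65)=2012558, p(66)=2323520, p(67)=2679689, p(68)=3087735, p(69)=3554345, p(70)=4087968, p(71)=4697205, p(72)=5392783, p(73)=6185689, p(74)=7089500, p(75)=8118264, p(76)=9289091, p(77)=10619863, p(78)=12132164, p(79)=13848650, p(80)=15796476, p(81)=18004327, p(82)=20506255, p(83)=23338469, p(84)=26543660, p(85)=30167357, p(86)=34262962, p(87)=38887673, p(88)=44108109.
Final step: p(89) = p(88) + p(87) - p(84) - p(82) + p(77) + p(74) - p(67) - p(63) + p(54) + p(49) - p(38) - p(32) + p(19) + p(12)
= 44108109 + 38887673 - 26543660 - 20506255 + 10619863 + 7089500 - 2679689 - 1505499 + 386155 + 173525 - 26015 - 8349 + 490 + 77
= 49995925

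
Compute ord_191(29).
190

191 is prime, so ord(29) divides φ(191) = 190.
Divisors of 190: 1, 2, 5, 10, 19, 38, 95, 190.
Repeated squaring: 29^1 ≡ 29, 29^2 ≡ 77, 29^4 ≡ 8, 29^8 ≡ 64, 29^16 ≡ 85, 29^32 ≡ 158, 29^64 ≡ 134, 29^128 ≡ 2 (mod 191).
Test 29^d mod 191 for each divisor d in increasing order:
29^1 ≡ 29
29^2 ≡ 77
29^5 = 29^4·29^1 ≡ 41
29^10 = 29^8·29^2 ≡ 153
29^19 = 29^16·29^2·29^1 ≡ 142
29^38 = 29^32·29^4·29^2 ≡ 109
29^95 = 29^64·29^16·29^8·29^4·29^2·29^1 ≡ 190
29^190 = 29^128·29^32·29^16·29^8·29^4·29^2 ≡ 1  ← first divisor giving 1
The order is 190.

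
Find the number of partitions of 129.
4835271870

p(n) counts ways to write n as a sum of positive integers (order ignored).
Euler's pentagonal recurrence: p(k) = p(k-1) + p(k-2) - p(k-5) - p(k-7) + p(k-12) + p(k-15) - ... (offsets j(3j∓1)/2, signs ++--, p(0)=1, p(<0)=0).
DP table for k = 0..128: p(0)=1, p(1)=1, p(2)=2, p(3)=3, p(4)=5, p(5)=7, p(6)=11, p(7)=15, p(8)=22, p(9)=30, p(10)=42, p(11)=56, p(12)=77, p(13)=101, p(14)=135, p(15)=176, p(16)=231, p(17)=297, p(18)=385, p(19)=490, p(20)=627, p(21)=792, p(22)=1002, p(23)=1255, p(24)=1575, p(25)=1958, p(26)=2436, p(27)=3010, p(28)=3718, p(29)=4565, p(30)=5604, p(31)=6842, p(32)=8349, p(33)=10143, p(34)=12310, p(35)=14883, p(36)=17977, p(37)=21637, p(38)=26015, p(39)=31185, p(40)=37338, p(41)=44583, p(42)=53174, p(43)=63261, p(44)=75175, p(45)=89134, p(46)=105558, p(47)=124754, p(48)=147273, p(49)=173525, p(50)=204226, p(51)=239943, p(52)=281589, p(53)=329931, p(54)=386155, p(55)=451276, p(56)=526823, p(57)=614154, p(58)=715220, p(59)=831820, p(60)=966467, p(61)=1121505, p(62)=1300156, p(63)=1505499, p(64)=1741630, p(65)=2012558, p(66)=2323520, p(67)=2679689, p(68)=3087735, p(69)=3554345, p(70)=4087968, p(71)=4697205, p(72)=5392783, p(73)=6185689, p(74)=7089500, p(75)=8118264, p(76)=9289091, p(77)=10619863, p(78)=12132164, p(79)=13848650, p(80)=15796476, p(81)=18004327, p(82)=20506255, p(83)=23338469, p(84)=26543660, p(85)=30167357, p(86)=34262962, p(87)=38887673, p(88)=44108109, p(89)=49995925, p(90)=56634173, p(91)=64112359, p(92)=72533807, p(93)=82010177, p(94)=92669720, p(95)=104651419, p(96)=118114304, p(97)=133230930, p(98)=150198136, p(99)=169229875, p(100)=190569292, p(101)=214481126, p(102)=241265379, p(103)=271248950, p(104)=304801365, p(105)=342325709, p(106)=384276336, p(107)=431149389, p(108)=483502844, p(109)=541946240, p(110)=607163746, p(111)=679903203, p(112)=761002156, p(113)=851376628, p(114)=952050665, p(115)=1064144451, p(116)=1188908248, p(117)=1327710076, p(118)=1482074143, p(119)=1653668665, p(120)=1844349560, p(121)=2056148051, p(122)=2291320912, p(123)=2552338241, p(124)=2841940500, p(125)=3163127352, p(126)=3519222692, p(127)=3913864295, p(128)=4351078600.
Final step: p(129) = p(128) + p(127) - p(124) - p(122) + p(117) + p(114) - p(107) - p(103) + p(94) + p(89) - p(78) - p(72) + p(59) + p(52) - p(37) - p(29) + p(12) + p(3)
= 4351078600 + 3913864295 - 2841940500 - 2291320912 + 1327710076 + 952050665 - 431149389 - 271248950 + 92669720 + 49995925 - 12132164 - 5392783 + 831820 + 281589 - 21637 - 4565 + 77 + 3
= 4835271870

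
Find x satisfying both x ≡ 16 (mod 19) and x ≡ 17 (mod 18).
35

Using Chinese Remainder Theorem:
M = 19 × 18 = 342
M1 = 18, M2 = 19
y1 = 18^(-1) mod 19 = 18
y2 = 19^(-1) mod 18 = 1
x = (16×18×18 + 17×19×1) mod 342 = 35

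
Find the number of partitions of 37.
21637

p(n) counts ways to write n as a sum of positive integers (order ignored).
Euler's pentagonal recurrence: p(k) = p(k-1) + p(k-2) - p(k-5) - p(k-7) + p(k-12) + p(k-15) - ... (offsets j(3j∓1)/2, signs ++--, p(0)=1, p(<0)=0).
DP table for k = 0..36: p(0)=1, p(1)=1, p(2)=2, p(3)=3, p(4)=5, p(5)=7, p(6)=11, p(7)=15, p(8)=22, p(9)=30, p(10)=42, p(11)=56, p(12)=77, p(13)=101, p(14)=135, p(15)=176, p(16)=231, p(17)=297, p(18)=385, p(19)=490, p(20)=627, p(21)=792, p(22)=1002, p(23)=1255, p(24)=1575, p(25)=1958, p(26)=2436, p(27)=3010, p(28)=3718, p(29)=4565, p(30)=5604, p(31)=6842, p(32)=8349, p(33)=10143, p(34)=12310, p(35)=14883, p(36)=17977.
Final step: p(37) = p(36) + p(35) - p(32) - p(30) + p(25) + p(22) - p(15) - p(11) + p(2)
= 17977 + 14883 - 8349 - 5604 + 1958 + 1002 - 176 - 56 + 2
= 21637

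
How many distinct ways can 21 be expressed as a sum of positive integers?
792

p(n) counts ways to write n as a sum of positive integers (order ignored).
Euler's pentagonal recurrence: p(k) = p(k-1) + p(k-2) - p(k-5) - p(k-7) + p(k-12) + p(k-15) - ... (offsets j(3j∓1)/2, signs ++--, p(0)=1, p(<0)=0).
DP table for k = 0..20: p(0)=1, p(1)=1, p(2)=2, p(3)=3, p(4)=5, p(5)=7, p(6)=11, p(7)=15, p(8)=22, p(9)=30, p(10)=42, p(11)=56, p(12)=77, p(13)=101, p(14)=135, p(15)=176, p(16)=231, p(17)=297, p(18)=385, p(19)=490, p(20)=627.
Final step: p(21) = p(20) + p(19) - p(16) - p(14) + p(9) + p(6)
= 627 + 490 - 231 - 135 + 30 + 11
= 792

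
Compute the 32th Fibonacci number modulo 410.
389

Matrix identity: Q^n = [[F_(n+1), F_n], [F_n, F_(n-1)]] with Q = [[1,1],[1,0]].
n = 32 = 100000₂. Square-and-multiply, entries mod 410:
Q^1 = [[1,1],[1,0]]
Q^2 = (Q^1)² = [[2,1],[1,1]]
Q^4 = (Q^2)² = [[5,3],[3,2]]
Q^8 = (Q^4)² = [[34,21],[21,13]]
Q^16 = (Q^8)² = [[367,167],[167,200]]
Q^32 = (Q^16)² = [[218,389],[389,239]]
F_32 mod 410 = Q^32[0][1] = 389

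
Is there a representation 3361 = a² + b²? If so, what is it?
15² + 56² (a=15, b=56)

Factorization: 3361 = 3361
By Fermat: n is sum of two squares iff every prime p ≡ 3 (mod 4) appears to even power.
All primes ≡ 3 (mod 4) appear to even power.
Search a = 0, 1, 2, … for 3361 - a² a perfect square: first hit at a = 15: 3361 - 225 = 3136 = 56².
3361 = 15² + 56² = 225 + 3136 ✓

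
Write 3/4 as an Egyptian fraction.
1/2 + 1/4

Greedy algorithm:
3/4: ceiling(4/3) = 2, use 1/2
1/4: ceiling(4/1) = 4, use 1/4
Result: 3/4 = 1/2 + 1/4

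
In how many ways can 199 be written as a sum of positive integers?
3646072432125

p(n) counts ways to write n as a sum of positive integers (order ignored).
Euler's pentagonal recurrence: p(k) = p(k-1) + p(k-2) - p(k-5) - p(k-7) + p(k-12) + p(k-15) - ... (offsets j(3j∓1)/2, signs ++--, p(0)=1, p(<0)=0).
DP table for k = 0..198: p(0)=1, p(1)=1, p(2)=2, p(3)=3, p(4)=5, p(5)=7, p(6)=11, p(7)=15, p(8)=22, p(9)=30, p(10)=42, p(11)=56, p(12)=77, p(13)=101, p(14)=135, p(15)=176, p(16)=231, p(17)=297, p(18)=385, p(19)=490, p(20)=627, p(21)=792, p(22)=1002, p(23)=1255, p(24)=1575, p(25)=1958, p(26)=2436, p(27)=3010, p(28)=3718, p(29)=4565, p(30)=5604, p(31)=6842, p(32)=8349, p(33)=10143, p(34)=12310, p(35)=14883, p(36)=17977, p(37)=21637, p(38)=26015, p(39)=31185, p(40)=37338, p(41)=44583, p(42)=53174, p(43)=63261, p(44)=75175, p(45)=89134, p(46)=105558, p(47)=124754, p(48)=147273, p(49)=173525, p(50)=204226, p(51)=239943, p(52)=281589, p(53)=329931, p(54)=386155, p(55)=451276, p(56)=526823, p(57)=614154, p(58)=715220, p(59)=831820, p(60)=966467, p(61)=1121505, p(62)=1300156, p(63)=1505499, p(64)=1741630, p(65)=2012558, p(66)=2323520, p(67)=2679689, p(68)=3087735, p(69)=3554345, p(70)=4087968, p(71)=4697205, p(72)=5392783, p(73)=6185689, p(74)=7089500, p(75)=8118264, p(76)=9289091, p(77)=10619863, p(78)=12132164, p(79)=13848650, p(80)=15796476, p(81)=18004327, p(82)=20506255, p(83)=23338469, p(84)=26543660, p(85)=30167357, p(86)=34262962, p(87)=38887673, p(88)=44108109, p(89)=49995925, p(90)=56634173, p(91)=64112359, p(92)=72533807, p(93)=82010177, p(94)=92669720, p(95)=104651419, p(96)=118114304, p(97)=133230930, p(98)=150198136, p(99)=169229875, p(100)=190569292, p(101)=214481126, p(102)=241265379, p(103)=271248950, p(104)=304801365, p(105)=342325709, p(106)=384276336, p(107)=431149389, p(108)=483502844, p(109)=541946240, p(110)=607163746, p(111)=679903203, p(112)=761002156, p(113)=851376628, p(114)=952050665, p(115)=1064144451, p(116)=1188908248, p(117)=1327710076, p(118)=1482074143, p(119)=1653668665, p(120)=1844349560, p(121)=2056148051, p(122)=2291320912, p(123)=2552338241, p(124)=2841940500, p(125)=3163127352, p(126)=3519222692, p(127)=3913864295, p(128)=4351078600, p(129)=4835271870, p(130)=5371315400, p(131)=5964539504, p(132)=6620830889, p(133)=7346629512, p(134)=8149040695, p(135)=9035836076, p(136)=10015581680, p(137)=11097645016, p(138)=12292341831, p(139)=13610949895, p(140)=15065878135, p(141)=16670689208, p(142)=18440293320, p(143)=20390982757, p(144)=22540654445, p(145)=24908858009, p(146)=27517052599, p(147)=30388671978, p(148)=33549419497, p(149)=37027355200, p(150)=40853235313, p(151)=45060624582, p(152)=49686288421, p(153)=54770336324, p(154)=60356673280, p(155)=66493182097, p(156)=73232243759, p(157)=80630964769, p(158)=88751778802, p(159)=97662728555, p(160)=107438159466, p(161)=118159068427, p(162)=129913904637, p(163)=142798995930, p(164)=156919475295, p(165)=172389800255, p(166)=189334822579, p(167)=207890420102, p(168)=228204732751, p(169)=250438925115, p(170)=274768617130, p(171)=301384802048, p(172)=330495499613, p(173)=362326859895, p(174)=397125074750, p(175)=435157697830, p(176)=476715857290, p(177)=522115831195, p(178)=571701605655, p(179)=625846753120, p(180)=684957390936, p(181)=749474411781, p(182)=819876908323, p(183)=896684817527, p(184)=980462880430, p(185)=1071823774337, p(186)=1171432692373, p(187)=1280011042268, p(188)=1398341745571, p(189)=1527273599625, p(190)=1667727404093, p(191)=1820701100652, p(192)=1987276856363, p(193)=2168627105469, p(194)=2366022741845, p(195)=2580840212973, p(196)=2814570987591, p(197)=3068829878530, p(198)=3345365983698.
Final step: p(199) = p(198) + p(197) - p(194) - p(192) + p(187) + p(184) - p(177) - p(173) + p(164) + p(159) - p(148) - p(142) + p(129) + p(122) - p(107) - p(99) + p(82) + p(73) - p(54) - p(44) + p(23) + p(12)
= 3345365983698 + 3068829878530 - 2366022741845 - 1987276856363 + 1280011042268 + 980462880430 - 522115831195 - 362326859895 + 156919475295 + 97662728555 - 33549419497 - 18440293320 + 4835271870 + 2291320912 - 431149389 - 169229875 + 20506255 + 6185689 - 386155 - 75175 + 1255 + 77
= 3646072432125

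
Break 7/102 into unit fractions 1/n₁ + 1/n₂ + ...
1/15 + 1/510

Greedy algorithm:
7/102: ceiling(102/7) = 15, use 1/15
1/510: ceiling(510/1) = 510, use 1/510
Result: 7/102 = 1/15 + 1/510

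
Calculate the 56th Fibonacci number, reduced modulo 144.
21

Matrix identity: Q^n = [[F_(n+1), F_n], [F_n, F_(n-1)]] with Q = [[1,1],[1,0]].
n = 56 = 111000₂. Square-and-multiply, entries mod 144:
Q^1 = [[1,1],[1,0]]
Q^3 = (Q^1)²·Q = [[3,2],[2,1]]
Q^7 = (Q^3)²·Q = [[21,13],[13,8]]
Q^14 = (Q^7)² = [[34,89],[89,89]]
Q^28 = (Q^14)² = [[5,3],[3,2]]
Q^56 = (Q^28)² = [[34,21],[21,13]]
F_56 mod 144 = Q^56[0][1] = 21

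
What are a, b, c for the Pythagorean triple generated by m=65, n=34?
(3069, 4420, 5381)

Euclid's formula: a = m² - n², b = 2mn, c = m² + n²
m = 65, n = 34
a = 65² - 34² = 4225 - 1156 = 3069
b = 2 × 65 × 34 = 4420
c = 65² + 34² = 4225 + 1156 = 5381
Verification: 3069² + 4420² = 9418761 + 19536400 = 28955161 = 5381² ✓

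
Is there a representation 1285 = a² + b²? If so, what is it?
14² + 33² (a=14, b=33)

Factorization: 1285 = 5 × 257
By Fermat: n is sum of two squares iff every prime p ≡ 3 (mod 4) appears to even power.
All primes ≡ 3 (mod 4) appear to even power.
Search a = 0, 1, 2, … for 1285 - a² a perfect square: first hit at a = 14: 1285 - 196 = 1089 = 33².
1285 = 14² + 33² = 196 + 1089 ✓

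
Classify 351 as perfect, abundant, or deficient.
deficient

Proper divisors of 351: sum = 1 + 3 + 9 + 13 + 27 + 39 + 117 = 209
Since 209 < 351, 351 is deficient.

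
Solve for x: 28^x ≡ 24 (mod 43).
8

Baby-step giant-step with step n = ⌈√43⌉ = 7.
Baby steps 28^j mod 43 (j:value) for j=0..6: 0:1, 1:28, 2:10, 3:22, 4:14, 5:5, 6:11.
Giant-step multiplier: 28^(-7) ≡ 28^(42-7) = 28^35 ≡ 37 (mod 43).
Giant steps γ_i = 24·37^i mod 43: γ_0=24, γ_1=28 (in table at j=1).
x = i·n + j = 1·7 + 1 = 8.
Check: 28^8 ≡ 24 (mod 43).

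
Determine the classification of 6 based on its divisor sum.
perfect

Proper divisors of 6: sum = 1 + 2 + 3 = 6
Since 6 = 6, 6 is perfect.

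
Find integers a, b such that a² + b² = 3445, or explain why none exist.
9² + 58² (a=9, b=58)

Factorization: 3445 = 5 × 13 × 53
By Fermat: n is sum of two squares iff every prime p ≡ 3 (mod 4) appears to even power.
All primes ≡ 3 (mod 4) appear to even power.
Search a = 0, 1, 2, … for 3445 - a² a perfect square: first hit at a = 9: 3445 - 81 = 3364 = 58².
3445 = 9² + 58² = 81 + 3364 ✓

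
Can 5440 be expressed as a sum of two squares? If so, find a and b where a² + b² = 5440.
16² + 72² (a=16, b=72)

Factorization: 5440 = 2^6 × 5 × 17
By Fermat: n is sum of two squares iff every prime p ≡ 3 (mod 4) appears to even power.
All primes ≡ 3 (mod 4) appear to even power.
Search a = 0, 1, 2, … for 5440 - a² a perfect square: first hit at a = 16: 5440 - 256 = 5184 = 72².
5440 = 16² + 72² = 256 + 5184 ✓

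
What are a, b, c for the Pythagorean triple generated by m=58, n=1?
(3363, 116, 3365)

Euclid's formula: a = m² - n², b = 2mn, c = m² + n²
m = 58, n = 1
a = 58² - 1² = 3364 - 1 = 3363
b = 2 × 58 × 1 = 116
c = 58² + 1² = 3364 + 1 = 3365
Verification: 3363² + 116² = 11309769 + 13456 = 11323225 = 3365² ✓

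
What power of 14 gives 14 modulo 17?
1

Baby-step giant-step with step n = ⌈√17⌉ = 5.
Baby steps 14^j mod 17 (j:value) for j=0..4: 0:1, 1:14, 2:9, 3:7, 4:13.
h = 14 is already in the table at j=1, so x = 1.
Check: 14^1 ≡ 14 (mod 17).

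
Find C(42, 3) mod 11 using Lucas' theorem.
7

Using Lucas' theorem:
Write n=42 and k=3 in base 11:
n in base 11: [3, 9]
k in base 11: [0, 3]
C(42,3) mod 11 = ∏ C(n_i, k_i) mod 11
Digit binomials (mod 11): C(3,0) = 1; C(9,3) = 84 ≡ 7
Product: 1 × 7 = 7 ≡ 7 (mod 11)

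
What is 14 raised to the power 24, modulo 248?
128

Repeated squaring. Binary of 24 = 11000.
14^1 ≡ 14 (mod 248); 14^2 ≡ 196 (mod 248); 14^4 ≡ 224 (mod 248); 14^8 ≡ 80 (mod 248); 14^16 ≡ 200 (mod 248)
14^24 = 14^8 × 14^16 ≡ 128 (mod 248)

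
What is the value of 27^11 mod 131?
38

Repeated squaring. Binary of 11 = 1011.
27^1 ≡ 27 (mod 131); 27^2 ≡ 74 (mod 131); 27^4 ≡ 105 (mod 131); 27^8 ≡ 21 (mod 131)
27^11 = 27^1 × 27^2 × 27^8 ≡ 38 (mod 131)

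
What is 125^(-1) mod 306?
71

gcd(125, 306) = 1, so the inverse exists.
Extended Euclidean algorithm on (306, 125):
306 = 2 × 125 + 56  ⟹  56 = (1)·306 + (-2)·125
125 = 2 × 56 + 13  ⟹  13 = (-2)·306 + (5)·125
56 = 4 × 13 + 4  ⟹  4 = (9)·306 + (-22)·125
13 = 3 × 4 + 1  ⟹  1 = (-29)·306 + (71)·125
So (71)·125 ≡ 1 (mod 306), i.e. 125^(-1) ≡ 71 (mod 306).
Check: 125 × 71 = 8875 ≡ 1 (mod 306)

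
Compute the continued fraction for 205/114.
[1; 1, 3, 1, 22]

Euclidean algorithm steps:
205 = 1 × 114 + 91
114 = 1 × 91 + 23
91 = 3 × 23 + 22
23 = 1 × 22 + 1
22 = 22 × 1 + 0
Continued fraction: [1; 1, 3, 1, 22]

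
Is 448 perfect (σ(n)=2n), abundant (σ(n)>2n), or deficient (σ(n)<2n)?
abundant

Proper divisors of 448: sum = 1 + 2 + 4 + 7 + 8 + 14 + 16 + 28 + 32 + 56 + 64 + 112 + 224 = 568
Since 568 > 448, 448 is abundant.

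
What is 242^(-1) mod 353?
159

gcd(242, 353) = 1, so the inverse exists.
Extended Euclidean algorithm on (353, 242):
353 = 1 × 242 + 111  ⟹  111 = (1)·353 + (-1)·242
242 = 2 × 111 + 20  ⟹  20 = (-2)·353 + (3)·242
111 = 5 × 20 + 11  ⟹  11 = (11)·353 + (-16)·242
20 = 1 × 11 + 9  ⟹  9 = (-13)·353 + (19)·242
11 = 1 × 9 + 2  ⟹  2 = (24)·353 + (-35)·242
9 = 4 × 2 + 1  ⟹  1 = (-109)·353 + (159)·242
So (159)·242 ≡ 1 (mod 353), i.e. 242^(-1) ≡ 159 (mod 353).
Check: 242 × 159 = 38478 ≡ 1 (mod 353)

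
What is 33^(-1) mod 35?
17

gcd(33, 35) = 1, so the inverse exists.
Extended Euclidean algorithm on (35, 33):
35 = 1 × 33 + 2  ⟹  2 = (1)·35 + (-1)·33
33 = 16 × 2 + 1  ⟹  1 = (-16)·35 + (17)·33
So (17)·33 ≡ 1 (mod 35), i.e. 33^(-1) ≡ 17 (mod 35).
Check: 33 × 17 = 561 ≡ 1 (mod 35)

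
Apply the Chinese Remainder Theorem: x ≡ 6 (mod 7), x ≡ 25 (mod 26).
181

Using Chinese Remainder Theorem:
M = 7 × 26 = 182
M1 = 26, M2 = 7
y1 = 26^(-1) mod 7 = 3
y2 = 7^(-1) mod 26 = 15
x = (6×26×3 + 25×7×15) mod 182 = 181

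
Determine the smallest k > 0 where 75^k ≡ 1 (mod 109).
9

109 is prime, so ord(75) divides φ(109) = 108.
Divisors of 108: 1, 2, 3, 4, 6, 9, 12, 18, 27, 36, 54, 108.
Repeated squaring: 75^1 ≡ 75, 75^2 ≡ 66, 75^4 ≡ 105, 75^8 ≡ 16, 75^16 ≡ 38, 75^32 ≡ 27, 75^64 ≡ 75 (mod 109).
Test 75^d mod 109 for each divisor d in increasing order:
75^1 ≡ 75
75^2 ≡ 66
75^3 = 75^2·75^1 ≡ 45
75^4 ≡ 105
75^6 = 75^4·75^2 ≡ 63
75^9 = 75^8·75^1 ≡ 1  ← first divisor giving 1
The order is 9.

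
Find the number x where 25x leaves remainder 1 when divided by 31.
5

gcd(25, 31) = 1, so the inverse exists.
Extended Euclidean algorithm on (31, 25):
31 = 1 × 25 + 6  ⟹  6 = (1)·31 + (-1)·25
25 = 4 × 6 + 1  ⟹  1 = (-4)·31 + (5)·25
So (5)·25 ≡ 1 (mod 31), i.e. 25^(-1) ≡ 5 (mod 31).
Check: 25 × 5 = 125 ≡ 1 (mod 31)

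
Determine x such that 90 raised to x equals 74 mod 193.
21

Baby-step giant-step with step n = ⌈√193⌉ = 14.
Baby steps 90^j mod 193 (j:value) for j=0..13: 0:1, 1:90, 2:187, 3:39, 4:36, 5:152, 6:170, 7:53, 8:138, 9:68, 10:137, 11:171, 12:143, 13:132.
Giant-step multiplier: 90^(-14) ≡ 90^(192-14) = 90^178 ≡ 92 (mod 193).
Giant steps γ_i = 74·92^i mod 193: γ_0=74, γ_1=53 (in table at j=7).
x = i·n + j = 1·14 + 7 = 21.
Check: 90^21 ≡ 74 (mod 193).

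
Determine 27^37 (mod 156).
27

Repeated squaring. Binary of 37 = 100101.
27^1 ≡ 27 (mod 156); 27^2 ≡ 105 (mod 156); 27^4 ≡ 105 (mod 156); 27^8 ≡ 105 (mod 156); 27^16 ≡ 105 (mod 156); 27^32 ≡ 105 (mod 156)
27^37 = 27^1 × 27^4 × 27^32 ≡ 27 (mod 156)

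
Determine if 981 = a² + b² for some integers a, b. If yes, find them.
9² + 30² (a=9, b=30)

Factorization: 981 = 3^2 × 109
By Fermat: n is sum of two squares iff every prime p ≡ 3 (mod 4) appears to even power.
All primes ≡ 3 (mod 4) appear to even power.
Search a = 0, 1, 2, … for 981 - a² a perfect square: first hit at a = 9: 981 - 81 = 900 = 30².
981 = 9² + 30² = 81 + 900 ✓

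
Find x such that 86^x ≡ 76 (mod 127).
6

Baby-step giant-step with step n = ⌈√127⌉ = 12.
Baby steps 86^j mod 127 (j:value) for j=0..11: 0:1, 1:86, 2:30, 3:40, 4:11, 5:57, 6:76, 7:59, 8:121, 9:119, 10:74, 11:14.
h = 76 is already in the table at j=6, so x = 6.
Check: 86^6 ≡ 76 (mod 127).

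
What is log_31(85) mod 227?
4

Baby-step giant-step with step n = ⌈√227⌉ = 16.
Baby steps 31^j mod 227 (j:value) for j=0..15: 0:1, 1:31, 2:53, 3:54, 4:85, 5:138, 6:192, 7:50, 8:188, 9:153, 10:203, 11:164, 12:90, 13:66, 14:3, 15:93.
h = 85 is already in the table at j=4, so x = 4.
Check: 31^4 ≡ 85 (mod 227).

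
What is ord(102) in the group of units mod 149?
37

149 is prime, so ord(102) divides φ(149) = 148.
Divisors of 148: 1, 2, 4, 37, 74, 148.
Repeated squaring: 102^1 ≡ 102, 102^2 ≡ 123, 102^4 ≡ 80, 102^8 ≡ 142, 102^16 ≡ 49, 102^32 ≡ 17, 102^64 ≡ 140, 102^128 ≡ 81 (mod 149).
Test 102^d mod 149 for each divisor d in increasing order:
102^1 ≡ 102
102^2 ≡ 123
102^4 ≡ 80
102^37 = 102^32·102^4·102^1 ≡ 1  ← first divisor giving 1
The order is 37.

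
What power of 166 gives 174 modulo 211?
41

Baby-step giant-step with step n = ⌈√211⌉ = 15.
Baby steps 166^j mod 211 (j:value) for j=0..14: 0:1, 1:166, 2:126, 3:27, 4:51, 5:26, 6:96, 7:111, 8:69, 9:60, 10:43, 11:175, 12:143, 13:106, 14:83.
Giant-step multiplier: 166^(-15) ≡ 166^(210-15) = 166^195 ≡ 67 (mod 211).
Giant steps γ_i = 174·67^i mod 211: γ_0=174, γ_1=53, γ_2=175 (in table at j=11).
x = i·n + j = 2·15 + 11 = 41.
Check: 166^41 ≡ 174 (mod 211).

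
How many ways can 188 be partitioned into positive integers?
1398341745571

p(n) counts ways to write n as a sum of positive integers (order ignored).
Euler's pentagonal recurrence: p(k) = p(k-1) + p(k-2) - p(k-5) - p(k-7) + p(k-12) + p(k-15) - ... (offsets j(3j∓1)/2, signs ++--, p(0)=1, p(<0)=0).
DP table for k = 0..187: p(0)=1, p(1)=1, p(2)=2, p(3)=3, p(4)=5, p(5)=7, p(6)=11, p(7)=15, p(8)=22, p(9)=30, p(10)=42, p(11)=56, p(12)=77, p(13)=101, p(14)=135, p(15)=176, p(16)=231, p(17)=297, p(18)=385, p(19)=490, p(20)=627, p(21)=792, p(22)=1002, p(23)=1255, p(24)=1575, p(25)=1958, p(26)=2436, p(27)=3010, p(28)=3718, p(29)=4565, p(30)=5604, p(31)=6842, p(32)=8349, p(33)=10143, p(34)=12310, p(35)=14883, p(36)=17977, p(37)=21637, p(38)=26015, p(39)=31185, p(40)=37338, p(41)=44583, p(42)=53174, p(43)=63261, p(44)=75175, p(45)=89134, p(46)=105558, p(47)=124754, p(48)=147273, p(49)=173525, p(50)=204226, p(51)=239943, p(52)=281589, p(53)=329931, p(54)=386155, p(55)=451276, p(56)=526823, p(57)=614154, p(58)=715220, p(59)=831820, p(60)=966467, p(61)=1121505, p(62)=1300156, p(63)=1505499, p(64)=1741630, p(65)=2012558, p(66)=2323520, p(67)=2679689, p(68)=3087735, p(69)=3554345, p(70)=4087968, p(71)=4697205, p(72)=5392783, p(73)=6185689, p(74)=7089500, p(75)=8118264, p(76)=9289091, p(77)=10619863, p(78)=12132164, p(79)=13848650, p(80)=15796476, p(81)=18004327, p(82)=20506255, p(83)=23338469, p(84)=26543660, p(85)=30167357, p(86)=34262962, p(87)=38887673, p(88)=44108109, p(89)=49995925, p(90)=56634173, p(91)=64112359, p(92)=72533807, p(93)=82010177, p(94)=92669720, p(95)=104651419, p(96)=118114304, p(97)=133230930, p(98)=150198136, p(99)=169229875, p(100)=190569292, p(101)=214481126, p(102)=241265379, p(103)=271248950, p(104)=304801365, p(105)=342325709, p(106)=384276336, p(107)=431149389, p(108)=483502844, p(109)=541946240, p(110)=607163746, p(111)=679903203, p(112)=761002156, p(113)=851376628, p(114)=952050665, p(115)=1064144451, p(116)=1188908248, p(117)=1327710076, p(118)=1482074143, p(119)=1653668665, p(120)=1844349560, p(121)=2056148051, p(122)=2291320912, p(123)=2552338241, p(124)=2841940500, p(125)=3163127352, p(126)=3519222692, p(127)=3913864295, p(128)=4351078600, p(129)=4835271870, p(130)=5371315400, p(131)=5964539504, p(132)=6620830889, p(133)=7346629512, p(134)=8149040695, p(135)=9035836076, p(136)=10015581680, p(137)=11097645016, p(138)=12292341831, p(139)=13610949895, p(140)=15065878135, p(141)=16670689208, p(142)=18440293320, p(143)=20390982757, p(144)=22540654445, p(145)=24908858009, p(146)=27517052599, p(147)=30388671978, p(148)=33549419497, p(149)=37027355200, p(150)=40853235313, p(151)=45060624582, p(152)=49686288421, p(153)=54770336324, p(154)=60356673280, p(155)=66493182097, p(156)=73232243759, p(157)=80630964769, p(158)=88751778802, p(159)=97662728555, p(160)=107438159466, p(161)=118159068427, p(162)=129913904637, p(163)=142798995930, p(164)=156919475295, p(165)=172389800255, p(166)=189334822579, p(167)=207890420102, p(168)=228204732751, p(169)=250438925115, p(170)=274768617130, p(171)=301384802048, p(172)=330495499613, p(173)=362326859895, p(174)=397125074750, p(175)=435157697830, p(176)=476715857290, p(177)=522115831195, p(178)=571701605655, p(179)=625846753120, p(180)=684957390936, p(181)=749474411781, p(182)=819876908323, p(183)=896684817527, p(184)=980462880430, p(185)=1071823774337, p(186)=1171432692373, p(187)=1280011042268.
Final step: p(188) = p(187) + p(186) - p(183) - p(181) + p(176) + p(173) - p(166) - p(162) + p(153) + p(148) - p(137) - p(131) + p(118) + p(111) - p(96) - p(88) + p(71) + p(62) - p(43) - p(33) + p(12) + p(1)
= 1280011042268 + 1171432692373 - 896684817527 - 749474411781 + 476715857290 + 362326859895 - 189334822579 - 129913904637 + 54770336324 + 33549419497 - 11097645016 - 5964539504 + 1482074143 + 679903203 - 118114304 - 44108109 + 4697205 + 1300156 - 63261 - 10143 + 77 + 1
= 1398341745571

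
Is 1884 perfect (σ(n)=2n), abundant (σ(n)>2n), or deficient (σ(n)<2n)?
abundant

Proper divisors of 1884: sum = 1 + 2 + 3 + 4 + 6 + 12 + 157 + 314 + 471 + 628 + 942 = 2540
Since 2540 > 1884, 1884 is abundant.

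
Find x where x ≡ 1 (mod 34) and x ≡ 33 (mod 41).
443

Using Chinese Remainder Theorem:
M = 34 × 41 = 1394
M1 = 41, M2 = 34
y1 = 41^(-1) mod 34 = 5
y2 = 34^(-1) mod 41 = 35
x = (1×41×5 + 33×34×35) mod 1394 = 443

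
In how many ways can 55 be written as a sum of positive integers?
451276

p(n) counts ways to write n as a sum of positive integers (order ignored).
Euler's pentagonal recurrence: p(k) = p(k-1) + p(k-2) - p(k-5) - p(k-7) + p(k-12) + p(k-15) - ... (offsets j(3j∓1)/2, signs ++--, p(0)=1, p(<0)=0).
DP table for k = 0..54: p(0)=1, p(1)=1, p(2)=2, p(3)=3, p(4)=5, p(5)=7, p(6)=11, p(7)=15, p(8)=22, p(9)=30, p(10)=42, p(11)=56, p(12)=77, p(13)=101, p(14)=135, p(15)=176, p(16)=231, p(17)=297, p(18)=385, p(19)=490, p(20)=627, p(21)=792, p(22)=1002, p(23)=1255, p(24)=1575, p(25)=1958, p(26)=2436, p(27)=3010, p(28)=3718, p(29)=4565, p(30)=5604, p(31)=6842, p(32)=8349, p(33)=10143, p(34)=12310, p(35)=14883, p(36)=17977, p(37)=21637, p(38)=26015, p(39)=31185, p(40)=37338, p(41)=44583, p(42)=53174, p(43)=63261, p(44)=75175, p(45)=89134, p(46)=105558, p(47)=124754, p(48)=147273, p(49)=173525, p(50)=204226, p(51)=239943, p(52)=281589, p(53)=329931, p(54)=386155.
Final step: p(55) = p(54) + p(53) - p(50) - p(48) + p(43) + p(40) - p(33) - p(29) + p(20) + p(15) - p(4)
= 386155 + 329931 - 204226 - 147273 + 63261 + 37338 - 10143 - 4565 + 627 + 176 - 5
= 451276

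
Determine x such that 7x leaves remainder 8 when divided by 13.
x ≡ 3 (mod 13)

gcd(7, 13) = 1, which divides 8, so solutions exist.
Find 7^(-1) mod 13 by the extended Euclidean algorithm:
13 = 1 × 7 + 6  ⟹  6 = (1)·13 + (-1)·7
7 = 1 × 6 + 1  ⟹  1 = (-1)·13 + (2)·7
So (2)·7 ≡ 1 (mod 13), i.e. 7^(-1) ≡ 2 (mod 13).
x ≡ 2 × 8 = 16 ≡ 3 (mod 13).
Check: 7 × 3 = 21 ≡ 8 (mod 13).
Unique solution: x ≡ 3 (mod 13)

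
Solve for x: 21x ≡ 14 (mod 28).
x ≡ 2 (mod 4)

gcd(21, 28) = 7, which divides 14, so solutions exist.
Divide through by 7: 3x ≡ 2 (mod 4).
Find 3^(-1) mod 4 by the extended Euclidean algorithm:
4 = 1 × 3 + 1  ⟹  1 = (1)·4 + (-1)·3
So (-1)·3 ≡ 1 (mod 4), i.e. 3^(-1) ≡ -1 ≡ 3 (mod 4).
x ≡ 3 × 2 = 6 ≡ 2 (mod 4).
Check: 21 × 2 = 42 ≡ 14 (mod 28).
x ≡ 2 (mod 4), giving 7 solutions mod 28.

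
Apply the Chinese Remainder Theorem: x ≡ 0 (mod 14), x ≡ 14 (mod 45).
14

Using Chinese Remainder Theorem:
M = 14 × 45 = 630
M1 = 45, M2 = 14
y1 = 45^(-1) mod 14 = 5
y2 = 14^(-1) mod 45 = 29
x = (0×45×5 + 14×14×29) mod 630 = 14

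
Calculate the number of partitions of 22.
1002

p(n) counts ways to write n as a sum of positive integers (order ignored).
Euler's pentagonal recurrence: p(k) = p(k-1) + p(k-2) - p(k-5) - p(k-7) + p(k-12) + p(k-15) - ... (offsets j(3j∓1)/2, signs ++--, p(0)=1, p(<0)=0).
DP table for k = 0..21: p(0)=1, p(1)=1, p(2)=2, p(3)=3, p(4)=5, p(5)=7, p(6)=11, p(7)=15, p(8)=22, p(9)=30, p(10)=42, p(11)=56, p(12)=77, p(13)=101, p(14)=135, p(15)=176, p(16)=231, p(17)=297, p(18)=385, p(19)=490, p(20)=627, p(21)=792.
Final step: p(22) = p(21) + p(20) - p(17) - p(15) + p(10) + p(7) - p(0)
= 792 + 627 - 297 - 176 + 42 + 15 - 1
= 1002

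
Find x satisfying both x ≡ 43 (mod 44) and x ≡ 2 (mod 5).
87

Using Chinese Remainder Theorem:
M = 44 × 5 = 220
M1 = 5, M2 = 44
y1 = 5^(-1) mod 44 = 9
y2 = 44^(-1) mod 5 = 4
x = (43×5×9 + 2×44×4) mod 220 = 87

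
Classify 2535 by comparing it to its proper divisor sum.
deficient

Proper divisors of 2535: sum = 1 + 3 + 5 + 13 + 15 + 39 + 65 + 169 + 195 + 507 + 845 = 1857
Since 1857 < 2535, 2535 is deficient.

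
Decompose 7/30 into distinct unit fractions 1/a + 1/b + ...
1/5 + 1/30

Greedy algorithm:
7/30: ceiling(30/7) = 5, use 1/5
1/30: ceiling(30/1) = 30, use 1/30
Result: 7/30 = 1/5 + 1/30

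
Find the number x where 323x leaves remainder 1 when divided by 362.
297

gcd(323, 362) = 1, so the inverse exists.
Extended Euclidean algorithm on (362, 323):
362 = 1 × 323 + 39  ⟹  39 = (1)·362 + (-1)·323
323 = 8 × 39 + 11  ⟹  11 = (-8)·362 + (9)·323
39 = 3 × 11 + 6  ⟹  6 = (25)·362 + (-28)·323
11 = 1 × 6 + 5  ⟹  5 = (-33)·362 + (37)·323
6 = 1 × 5 + 1  ⟹  1 = (58)·362 + (-65)·323
So (-65)·323 ≡ 1 (mod 362), i.e. 323^(-1) ≡ -65 ≡ 297 (mod 362).
Check: 323 × 297 = 95931 ≡ 1 (mod 362)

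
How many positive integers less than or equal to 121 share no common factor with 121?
110

121 = 11^2
φ(n) = n × ∏(1 - 1/p) for each prime p dividing n
φ(121) = 121 × (1 - 1/11) = 110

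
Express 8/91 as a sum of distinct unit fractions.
1/12 + 1/219 + 1/79716

Greedy algorithm:
8/91: ceiling(91/8) = 12, use 1/12
5/1092: ceiling(1092/5) = 219, use 1/219
1/79716: ceiling(79716/1) = 79716, use 1/79716
Result: 8/91 = 1/12 + 1/219 + 1/79716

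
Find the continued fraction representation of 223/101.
[2; 4, 1, 4, 4]

Euclidean algorithm steps:
223 = 2 × 101 + 21
101 = 4 × 21 + 17
21 = 1 × 17 + 4
17 = 4 × 4 + 1
4 = 4 × 1 + 0
Continued fraction: [2; 4, 1, 4, 4]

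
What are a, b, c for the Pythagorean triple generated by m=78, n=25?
(5459, 3900, 6709)

Euclid's formula: a = m² - n², b = 2mn, c = m² + n²
m = 78, n = 25
a = 78² - 25² = 6084 - 625 = 5459
b = 2 × 78 × 25 = 3900
c = 78² + 25² = 6084 + 625 = 6709
Verification: 5459² + 3900² = 29800681 + 15210000 = 45010681 = 6709² ✓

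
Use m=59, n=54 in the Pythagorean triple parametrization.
(565, 6372, 6397)

Euclid's formula: a = m² - n², b = 2mn, c = m² + n²
m = 59, n = 54
a = 59² - 54² = 3481 - 2916 = 565
b = 2 × 59 × 54 = 6372
c = 59² + 54² = 3481 + 2916 = 6397
Verification: 565² + 6372² = 319225 + 40602384 = 40921609 = 6397² ✓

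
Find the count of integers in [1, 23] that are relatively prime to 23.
22

23 = 23
φ(n) = n × ∏(1 - 1/p) for each prime p dividing n
φ(23) = 23 × (1 - 1/23) = 22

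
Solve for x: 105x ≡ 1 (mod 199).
163

gcd(105, 199) = 1, so the inverse exists.
Extended Euclidean algorithm on (199, 105):
199 = 1 × 105 + 94  ⟹  94 = (1)·199 + (-1)·105
105 = 1 × 94 + 11  ⟹  11 = (-1)·199 + (2)·105
94 = 8 × 11 + 6  ⟹  6 = (9)·199 + (-17)·105
11 = 1 × 6 + 5  ⟹  5 = (-10)·199 + (19)·105
6 = 1 × 5 + 1  ⟹  1 = (19)·199 + (-36)·105
So (-36)·105 ≡ 1 (mod 199), i.e. 105^(-1) ≡ -36 ≡ 163 (mod 199).
Check: 105 × 163 = 17115 ≡ 1 (mod 199)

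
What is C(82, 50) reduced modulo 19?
0

Using Lucas' theorem:
Write n=82 and k=50 in base 19:
n in base 19: [4, 6]
k in base 19: [2, 12]
C(82,50) mod 19 = ∏ C(n_i, k_i) mod 19
Digit binomials (mod 19): C(4,2) = 6; C(6,12) = 0 (k_i > n_i)
Product: 6 × 0 = 0 ≡ 0 (mod 19)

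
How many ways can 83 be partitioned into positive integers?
23338469

p(n) counts ways to write n as a sum of positive integers (order ignored).
Euler's pentagonal recurrence: p(k) = p(k-1) + p(k-2) - p(k-5) - p(k-7) + p(k-12) + p(k-15) - ... (offsets j(3j∓1)/2, signs ++--, p(0)=1, p(<0)=0).
DP table for k = 0..82: p(0)=1, p(1)=1, p(2)=2, p(3)=3, p(4)=5, p(5)=7, p(6)=11, p(7)=15, p(8)=22, p(9)=30, p(10)=42, p(11)=56, p(12)=77, p(13)=101, p(14)=135, p(15)=176, p(16)=231, p(17)=297, p(18)=385, p(19)=490, p(20)=627, p(21)=792, p(22)=1002, p(23)=1255, p(24)=1575, p(25)=1958, p(26)=2436, p(27)=3010, p(28)=3718, p(29)=4565, p(30)=5604, p(31)=6842, p(32)=8349, p(33)=10143, p(34)=12310, p(35)=14883, p(36)=17977, p(37)=21637, p(38)=26015, p(39)=31185, p(40)=37338, p(41)=44583, p(42)=53174, p(43)=63261, p(44)=75175, p(45)=89134, p(46)=105558, p(47)=124754, p(48)=147273, p(49)=173525, p(50)=204226, p(51)=239943, p(52)=281589, p(53)=329931, p(54)=386155, p(55)=451276, p(56)=526823, p(57)=614154, p(58)=715220, p(59)=831820, p(60)=966467, p(61)=1121505, p(62)=1300156, p(63)=1505499, p(64)=1741630, p(65)=2012558, p(66)=2323520, p(67)=2679689, p(68)=3087735, p(69)=3554345, p(70)=4087968, p(71)=4697205, p(72)=5392783, p(73)=6185689, p(74)=7089500, p(75)=8118264, p(76)=9289091, p(77)=10619863, p(78)=12132164, p(79)=13848650, p(80)=15796476, p(81)=18004327, p(82)=20506255.
Final step: p(83) = p(82) + p(81) - p(78) - p(76) + p(71) + p(68) - p(61) - p(57) + p(48) + p(43) - p(32) - p(26) + p(13) + p(6)
= 20506255 + 18004327 - 12132164 - 9289091 + 4697205 + 3087735 - 1121505 - 614154 + 147273 + 63261 - 8349 - 2436 + 101 + 11
= 23338469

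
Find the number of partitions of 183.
896684817527

p(n) counts ways to write n as a sum of positive integers (order ignored).
Euler's pentagonal recurrence: p(k) = p(k-1) + p(k-2) - p(k-5) - p(k-7) + p(k-12) + p(k-15) - ... (offsets j(3j∓1)/2, signs ++--, p(0)=1, p(<0)=0).
DP table for k = 0..182: p(0)=1, p(1)=1, p(2)=2, p(3)=3, p(4)=5, p(5)=7, p(6)=11, p(7)=15, p(8)=22, p(9)=30, p(10)=42, p(11)=56, p(12)=77, p(13)=101, p(14)=135, p(15)=176, p(16)=231, p(17)=297, p(18)=385, p(19)=490, p(20)=627, p(21)=792, p(22)=1002, p(23)=1255, p(24)=1575, p(25)=1958, p(26)=2436, p(27)=3010, p(28)=3718, p(29)=4565, p(30)=5604, p(31)=6842, p(32)=8349, p(33)=10143, p(34)=12310, p(35)=14883, p(36)=17977, p(37)=21637, p(38)=26015, p(39)=31185, p(40)=37338, p(41)=44583, p(42)=53174, p(43)=63261, p(44)=75175, p(45)=89134, p(46)=105558, p(47)=124754, p(48)=147273, p(49)=173525, p(50)=204226, p(51)=239943, p(52)=281589, p(53)=329931, p(54)=386155, p(55)=451276, p(56)=526823, p(57)=614154, p(58)=715220, p(59)=831820, p(60)=966467, p(61)=1121505, p(62)=1300156, p(63)=1505499, p(64)=1741630, p(65)=2012558, p(66)=2323520, p(67)=2679689, p(68)=3087735, p(69)=3554345, p(70)=4087968, p(71)=4697205, p(72)=5392783, p(73)=6185689, p(74)=7089500, p(75)=8118264, p(76)=9289091, p(77)=10619863, p(78)=12132164, p(79)=13848650, p(80)=15796476, p(81)=18004327, p(82)=20506255, p(83)=23338469, p(84)=26543660, p(85)=30167357, p(86)=34262962, p(87)=38887673, p(88)=44108109, p(89)=49995925, p(90)=56634173, p(91)=64112359, p(92)=72533807, p(93)=82010177, p(94)=92669720, p(95)=104651419, p(96)=118114304, p(97)=133230930, p(98)=150198136, p(99)=169229875, p(100)=190569292, p(101)=214481126, p(102)=241265379, p(103)=271248950, p(104)=304801365, p(105)=342325709, p(106)=384276336, p(107)=431149389, p(108)=483502844, p(109)=541946240, p(110)=607163746, p(111)=679903203, p(112)=761002156, p(113)=851376628, p(114)=952050665, p(115)=1064144451, p(116)=1188908248, p(117)=1327710076, p(118)=1482074143, p(119)=1653668665, p(120)=1844349560, p(121)=2056148051, p(122)=2291320912, p(123)=2552338241, p(124)=2841940500, p(125)=3163127352, p(126)=3519222692, p(127)=3913864295, p(128)=4351078600, p(129)=4835271870, p(130)=5371315400, p(131)=5964539504, p(132)=6620830889, p(133)=7346629512, p(134)=8149040695, p(135)=9035836076, p(136)=10015581680, p(137)=11097645016, p(138)=12292341831, p(139)=13610949895, p(140)=15065878135, p(141)=16670689208, p(142)=18440293320, p(143)=20390982757, p(144)=22540654445, p(145)=24908858009, p(146)=27517052599, p(147)=30388671978, p(148)=33549419497, p(149)=37027355200, p(150)=40853235313, p(151)=45060624582, p(152)=49686288421, p(153)=54770336324, p(154)=60356673280, p(155)=66493182097, p(156)=73232243759, p(157)=80630964769, p(158)=88751778802, p(159)=97662728555, p(160)=107438159466, p(161)=118159068427, p(162)=129913904637, p(163)=142798995930, p(164)=156919475295, p(165)=172389800255, p(166)=189334822579, p(167)=207890420102, p(168)=228204732751, p(169)=250438925115, p(170)=274768617130, p(171)=301384802048, p(172)=330495499613, p(173)=362326859895, p(174)=397125074750, p(175)=435157697830, p(176)=476715857290, p(177)=522115831195, p(178)=571701605655, p(179)=625846753120, p(180)=684957390936, p(181)=749474411781, p(182)=819876908323.
Final step: p(183) = p(182) + p(181) - p(178) - p(176) + p(171) + p(168) - p(161) - p(157) + p(148) + p(143) - p(132) - p(126) + p(113) + p(106) - p(91) - p(83) + p(66) + p(57) - p(38) - p(28) + p(7)
= 819876908323 + 749474411781 - 571701605655 - 476715857290 + 301384802048 + 228204732751 - 118159068427 - 80630964769 + 33549419497 + 20390982757 - 6620830889 - 3519222692 + 851376628 + 384276336 - 64112359 - 23338469 + 2323520 + 614154 - 26015 - 3718 + 15
= 896684817527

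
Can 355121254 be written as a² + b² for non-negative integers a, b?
Not possible

Factorization: 355121254 = 2 × 41 × 163^3
By Fermat: n is sum of two squares iff every prime p ≡ 3 (mod 4) appears to even power.
Prime(s) ≡ 3 (mod 4) with odd exponent: [(163, 3)]
Therefore 355121254 cannot be expressed as a² + b².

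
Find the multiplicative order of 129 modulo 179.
89

179 is prime, so ord(129) divides φ(179) = 178.
Divisors of 178: 1, 2, 89, 178.
Repeated squaring: 129^1 ≡ 129, 129^2 ≡ 173, 129^4 ≡ 36, 129^8 ≡ 43, 129^16 ≡ 59, 129^32 ≡ 80, 129^64 ≡ 135, 129^128 ≡ 146 (mod 179).
Test 129^d mod 179 for each divisor d in increasing order:
129^1 ≡ 129
129^2 ≡ 173
129^89 = 129^64·129^16·129^8·129^1 ≡ 1  ← first divisor giving 1
The order is 89.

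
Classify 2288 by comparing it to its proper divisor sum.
abundant

Proper divisors of 2288: sum = 1 + 2 + 4 + 8 + 11 + 13 + 16 + 22 + ... + 208 + 286 + 572 + 1144 (19 divisors) = 2920
Since 2920 > 2288, 2288 is abundant.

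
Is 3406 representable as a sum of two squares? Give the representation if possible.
Not possible

Factorization: 3406 = 2 × 13 × 131
By Fermat: n is sum of two squares iff every prime p ≡ 3 (mod 4) appears to even power.
Prime(s) ≡ 3 (mod 4) with odd exponent: [(131, 1)]
Therefore 3406 cannot be expressed as a² + b².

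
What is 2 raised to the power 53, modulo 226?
212

Repeated squaring. Binary of 53 = 110101.
2^1 ≡ 2 (mod 226); 2^2 ≡ 4 (mod 226); 2^4 ≡ 16 (mod 226); 2^8 ≡ 30 (mod 226); 2^16 ≡ 222 (mod 226); 2^32 ≡ 16 (mod 226)
2^53 = 2^1 × 2^4 × 2^16 × 2^32 ≡ 212 (mod 226)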